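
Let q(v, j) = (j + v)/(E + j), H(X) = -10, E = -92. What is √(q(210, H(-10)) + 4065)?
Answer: √10567965/51 ≈ 63.742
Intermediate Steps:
q(v, j) = (j + v)/(-92 + j)
√(q(210, H(-10)) + 4065) = √((-10 + 210)/(-92 - 10) + 4065) = √(200/(-102) + 4065) = √(-1/102*200 + 4065) = √(-100/51 + 4065) = √(207215/51) = √10567965/51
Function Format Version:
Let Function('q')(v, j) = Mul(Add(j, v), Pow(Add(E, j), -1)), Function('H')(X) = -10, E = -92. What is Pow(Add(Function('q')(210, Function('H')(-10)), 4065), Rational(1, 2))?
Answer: Mul(Rational(1, 51), Pow(10567965, Rational(1, 2))) ≈ 63.742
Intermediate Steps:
Function('q')(v, j) = Mul(Pow(Add(-92, j), -1), Add(j, v)) (Function('q')(v, j) = Mul(Add(j, v), Pow(Add(-92, j), -1)) = Mul(Pow(Add(-92, j), -1), Add(j, v)))
Pow(Add(Function('q')(210, Function('H')(-10)), 4065), Rational(1, 2)) = Pow(Add(Mul(Pow(Add(-92, -10), -1), Add(-10, 210)), 4065), Rational(1, 2)) = Pow(Add(Mul(Pow(-102, -1), 200), 4065), Rational(1, 2)) = Pow(Add(Mul(Rational(-1, 102), 200), 4065), Rational(1, 2)) = Pow(Add(Rational(-100, 51), 4065), Rational(1, 2)) = Pow(Rational(207215, 51), Rational(1, 2)) = Mul(Rational(1, 51), Pow(10567965, Rational(1, 2)))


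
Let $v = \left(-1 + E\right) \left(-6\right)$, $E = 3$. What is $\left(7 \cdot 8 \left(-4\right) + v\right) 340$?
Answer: $-80240$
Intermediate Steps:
$v = -12$ ($v = \left(-1 + 3\right) \left(-6\right) = 2 \left(-6\right) = -12$)
$\left(7 \cdot 8 \left(-4\right) + v\right) 340 = \left(7 \cdot 8 \left(-4\right) - 12\right) 340 = \left(56 \left(-4\right) - 12\right) 340 = \left(-224 - 12\right) 340 = \left(-236\right) 340 = -80240$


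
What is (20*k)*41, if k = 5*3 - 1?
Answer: 11480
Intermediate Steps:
k = 14 (k = 15 - 1 = 14)
(20*k)*41 = (20*14)*41 = 280*41 = 11480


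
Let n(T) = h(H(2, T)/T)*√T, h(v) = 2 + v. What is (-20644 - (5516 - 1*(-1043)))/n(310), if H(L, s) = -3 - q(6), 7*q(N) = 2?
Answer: -190421*√310/4317 ≈ -776.63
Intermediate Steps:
q(N) = 2/7 (q(N) = (⅐)*2 = 2/7)
H(L, s) = -23/7 (H(L, s) = -3 - 1*2/7 = -3 - 2/7 = -23/7)
n(T) = √T*(2 - 23/(7*T)) (n(T) = (2 - 23/(7*T))*√T = √T*(2 - 23/(7*T)))
(-20644 - (5516 - 1*(-1043)))/n(310) = (-20644 - (5516 - 1*(-1043)))/(((-23 + 14*310)/(7*√310))) = (-20644 - (5516 + 1043))/(((√310/310)*(-23 + 4340)/7)) = (-20644 - 1*6559)/(((⅐)*(√310/310)*4317)) = (-20644 - 6559)/((4317*√310/2170)) = -190421*√310/4317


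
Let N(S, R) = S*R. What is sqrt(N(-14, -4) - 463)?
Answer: I*sqrt(407) ≈ 20.174*I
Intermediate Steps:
N(S, R) = R*S
sqrt(N(-14, -4) - 463) = sqrt(-4*(-14) - 463) = sqrt(56 - 463) = sqrt(-407) = I*sqrt(407)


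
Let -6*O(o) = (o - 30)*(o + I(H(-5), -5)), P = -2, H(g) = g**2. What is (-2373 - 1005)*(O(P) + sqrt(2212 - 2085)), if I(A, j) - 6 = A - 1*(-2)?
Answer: -558496 - 3378*sqrt(127) ≈ -5.9656e+5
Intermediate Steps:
I(A, j) = 8 + A (I(A, j) = 6 + (A - 1*(-2)) = 6 + (A + 2) = 6 + (2 + A) = 8 + A)
O(o) = -(-30 + o)*(33 + o)/6 (O(o) = -(o - 30)*(o + (8 + (-5)**2))/6 = -(-30 + o)*(o + (8 + 25))/6 = -(-30 + o)*(o + 33)/6 = -(-30 + o)*(33 + o)/6)
(-2373 - 1005)*(O(P) + sqrt(2212 - 2085)) = (-2373 - 1005)*((165 - 1/2*(-2) - 1/6*(-2)**2) + sqrt(2212 - 2085)) = -3378*((165 + 1 - 1/6*4) + sqrt(127)) = -3378*((165 + 1 - 2/3) + sqrt(127)) = -3378*(496/3 + sqrt(127)) = -558496 - 3378*sqrt(127)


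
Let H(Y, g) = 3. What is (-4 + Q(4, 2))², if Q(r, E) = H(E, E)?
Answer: 1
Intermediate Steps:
Q(r, E) = 3
(-4 + Q(4, 2))² = (-4 + 3)² = (-1)² = 1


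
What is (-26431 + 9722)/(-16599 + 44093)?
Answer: -16709/27494 ≈ -0.60773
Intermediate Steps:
(-26431 + 9722)/(-16599 + 44093) = -16709/27494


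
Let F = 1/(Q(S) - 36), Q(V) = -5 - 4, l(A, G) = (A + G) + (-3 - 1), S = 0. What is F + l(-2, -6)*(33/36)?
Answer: -496/45 ≈ -11.022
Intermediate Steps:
l(A, G) = -4 + A + G (l(A, G) = (A + G) - 4 = -4 + A + G)
Q(V) = -9
F = -1/45 (F = 1/(-9 - 36) = 1/(-45) = -1/45 ≈ -0.022222)
F + l(-2, -6)*(33/36) = -1/45 + (-4 - 2 - 6)*(33/36) = -1/45 - 396/36 = -1/45 - 12*11/12 = -1/45 - 11 = -496/45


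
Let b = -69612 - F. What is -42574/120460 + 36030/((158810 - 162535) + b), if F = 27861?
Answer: -2162144363/3047577770 ≈ -0.70946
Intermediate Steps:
b = -97473 (b = -69612 - 1*27861 = -69612 - 27861 = -97473)
-42574/120460 + 36030/((158810 - 162535) + b) = -42574/120460 + 36030/((158810 - 162535) - 97473) = -42574*1/120460 + 36030/(-3725 - 97473) = -21287/60230 + 36030/(-101198) = -21287/60230 + 36030*(-1/101198) = -21287/60230 - 18015/50599 = -2162144363/3047577770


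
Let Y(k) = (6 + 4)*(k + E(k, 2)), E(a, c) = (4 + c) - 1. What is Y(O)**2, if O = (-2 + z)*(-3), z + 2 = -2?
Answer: 52900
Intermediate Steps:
z = -4 (z = -2 - 2 = -4)
O = 18 (O = (-2 - 4)*(-3) = -6*(-3) = 18)
E(a, c) = 3 + c
Y(k) = 50 + 10*k (Y(k) = (6 + 4)*(k + (3 + 2)) = 10*(k + 5) = 10*(5 + k) = 50 + 10*k)
Y(O)**2 = (50 + 10*18)**2 = (50 + 180)**2 = 230**2 = 52900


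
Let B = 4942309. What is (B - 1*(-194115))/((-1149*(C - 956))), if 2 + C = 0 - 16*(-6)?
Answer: 2568212/495219 ≈ 5.1860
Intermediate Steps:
C = 94 (C = -2 + (0 - 16*(-6)) = -2 + (0 + 96) = -2 + 96 = 94)
(B - 1*(-194115))/((-1149*(C - 956))) = (4942309 - 1*(-194115))/((-1149*(94 - 956))) = (4942309 + 194115)/((-1149*(-862))) = 5136424/990438 = 5136424*(1/990438) = 2568212/495219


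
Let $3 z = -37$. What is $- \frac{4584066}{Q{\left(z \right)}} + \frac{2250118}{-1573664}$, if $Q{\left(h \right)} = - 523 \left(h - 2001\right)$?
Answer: $- \frac{1796830104127}{310692417680} \approx -5.7833$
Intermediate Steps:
$z = - \frac{37}{3}$ ($z = \frac{1}{3} \left(-37\right) = - \frac{37}{3} \approx -12.333$)
$Q{\left(h \right)} = 1046523 - 523 h$ ($Q{\left(h \right)} = - 523 \left(-2001 + h\right) = 1046523 - 523 h$)
$- \frac{4584066}{Q{\left(z \right)}} + \frac{2250118}{-1573664} = - \frac{4584066}{1046523 - - \frac{19351}{3}} + \frac{2250118}{-1573664} = - \frac{4584066}{1046523 + \frac{19351}{3}} + 2250118 \left(- \frac{1}{1573664}\right) = - \frac{4584066}{\frac{3158920}{3}} - \frac{1125059}{786832} = \left(-4584066\right) \frac{3}{3158920} - \frac{1125059}{786832} = - \frac{6876099}{1579460} - \frac{1125059}{786832} = - \frac{1796830104127}{310692417680}$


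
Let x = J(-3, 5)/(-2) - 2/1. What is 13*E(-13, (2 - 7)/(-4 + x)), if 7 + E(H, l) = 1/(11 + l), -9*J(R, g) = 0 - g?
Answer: -119834/1333 ≈ -89.898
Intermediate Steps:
J(R, g) = g/9 (J(R, g) = -(0 - g)/9 = -(-1)*g/9 = g/9)
x = -41/18 (x = ((⅑)*5)/(-2) - 2/1 = (5/9)*(-½) - 2*1 = -5/18 - 2 = -41/18 ≈ -2.2778)
E(H, l) = -7 + 1/(11 + l)
13*E(-13, (2 - 7)/(-4 + x)) = 13*((-76 - 7*(2 - 7)/(-4 - 41/18))/(11 + (2 - 7)/(-4 - 41/18))) = 13*((-76 - (-35)/(-113/18))/(11 - 5/(-113/18))) = 13*((-76 - (-35)*(-18)/113)/(11 - 5*(-18/113))) = 13*((-76 - 7*90/113)/(11 + 90/113)) = 13*((-76 - 630/113)/(1333/113)) = 13*((113/1333)*(-9218/113)) = 13*(-9218/1333) = -119834/1333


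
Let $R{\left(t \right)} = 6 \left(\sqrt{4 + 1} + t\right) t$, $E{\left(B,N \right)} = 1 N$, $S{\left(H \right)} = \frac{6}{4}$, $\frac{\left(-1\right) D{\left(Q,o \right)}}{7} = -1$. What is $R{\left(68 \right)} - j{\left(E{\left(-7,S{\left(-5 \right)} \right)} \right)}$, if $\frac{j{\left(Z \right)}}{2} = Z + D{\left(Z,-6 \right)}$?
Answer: $27727 + 408 \sqrt{5} \approx 28639.0$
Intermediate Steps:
$D{\left(Q,o \right)} = 7$ ($D{\left(Q,o \right)} = \left(-7\right) \left(-1\right) = 7$)
$S{\left(H \right)} = \frac{3}{2}$ ($S{\left(H \right)} = 6 \cdot \frac{1}{4} = \frac{3}{2}$)
$E{\left(B,N \right)} = N$
$R{\left(t \right)} = t \left(6 t + 6 \sqrt{5}\right)$ ($R{\left(t \right)} = 6 \left(\sqrt{5} + t\right) t = 6 \left(t + \sqrt{5}\right) t = \left(6 t + 6 \sqrt{5}\right) t = t \left(6 t + 6 \sqrt{5}\right)$)
$j{\left(Z \right)} = 14 + 2 Z$ ($j{\left(Z \right)} = 2 \left(Z + 7\right) = 2 \left(7 + Z\right) = 14 + 2 Z$)
$R{\left(68 \right)} - j{\left(E{\left(-7,S{\left(-5 \right)} \right)} \right)} = 6 \cdot 68 \left(68 + \sqrt{5}\right) - \left(14 + 2 \cdot \frac{3}{2}\right) = \left(27744 + 408 \sqrt{5}\right) - \left(14 + 3\right) = \left(27744 + 408 \sqrt{5}\right) - 17 = 27727 + 408 \sqrt{5}$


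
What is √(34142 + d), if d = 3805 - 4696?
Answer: √33251 ≈ 182.35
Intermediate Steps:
d = -891
√(34142 + d) = √(34142 - 891) = √33251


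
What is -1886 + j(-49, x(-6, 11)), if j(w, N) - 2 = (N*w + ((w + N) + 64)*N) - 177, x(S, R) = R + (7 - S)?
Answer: -2301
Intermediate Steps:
x(S, R) = 7 + R - S
j(w, N) = -175 + N*w + N*(64 + N + w) (j(w, N) = 2 + ((N*w + ((w + N) + 64)*N) - 177) = 2 + ((N*w + ((N + w) + 64)*N) - 177) = 2 + ((N*w + (64 + N + w)*N) - 177) = 2 + ((N*w + N*(64 + N + w)) - 177) = 2 + (-177 + N*w + N*(64 + N + w)) = -175 + N*w + N*(64 + N + w))
-1886 + j(-49, x(-6, 11)) = -1886 + (-175 + (7 + 11 - 1*(-6))**2 + 64*(7 + 11 - 1*(-6)) + 2*(7 + 11 - 1*(-6))*(-49)) = -1886 + (-175 + (7 + 11 + 6)**2 + 64*(7 + 11 + 6) + 2*(7 + 11 + 6)*(-49)) = -1886 + (-175 + 24**2 + 64*24 + 2*24*(-49)) = -1886 + (-175 + 576 + 1536 - 2352) = -1886 - 415 = -2301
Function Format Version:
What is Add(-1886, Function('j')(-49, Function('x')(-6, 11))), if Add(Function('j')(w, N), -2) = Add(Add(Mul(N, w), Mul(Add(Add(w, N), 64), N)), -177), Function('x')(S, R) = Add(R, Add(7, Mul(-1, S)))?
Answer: -2301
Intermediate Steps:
Function('x')(S, R) = Add(7, R, Mul(-1, S))
Function('j')(w, N) = Add(-175, Mul(N, w), Mul(N, Add(64, N, w))) (Function('j')(w, N) = Add(2, Add(Add(Mul(N, w), Mul(Add(Add(w, N), 64), N)), -177)) = Add(2, Add(Add(Mul(N, w), Mul(Add(Add(N, w), 64), N)), -177)) = Add(2, Add(Add(Mul(N, w), Mul(Add(64, N, w), N)), -177)) = Add(2, Add(Add(Mul(N, w), Mul(N, Add(64, N, w))), -177)) = Add(2, Add(-177, Mul(N, w), Mul(N, Add(64, N, w)))) = Add(-175, Mul(N, w), Mul(N, Add(64, N, w))))
Add(-1886, Function('j')(-49, Function('x')(-6, 11))) = Add(-1886, Add(-175, Pow(Add(7, 11, Mul(-1, -6)), 2), Mul(64, Add(7, 11, Mul(-1, -6))), Mul(2, Add(7, 11, Mul(-1, -6)), -49))) = Add(-1886, Add(-175, Pow(Add(7, 11, 6), 2), Mul(64, Add(7, 11, 6)), Mul(2, Add(7, 11, 6), -49))) = Add(-1886, Add(-175, Pow(24, 2), Mul(64, 24), Mul(2, 24, -49))) = Add(-1886, Add(-175, 576, 1536, -2352)) = Add(-1886, -415) = -2301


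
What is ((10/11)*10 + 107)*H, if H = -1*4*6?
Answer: -30648/11 ≈ -2786.2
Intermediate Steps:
H = -24 (H = -4*6 = -24)
((10/11)*10 + 107)*H = ((10/11)*10 + 107)*(-24) = (100/11 + 107)*(-24) = (1277/11)*(-24) = -30648/11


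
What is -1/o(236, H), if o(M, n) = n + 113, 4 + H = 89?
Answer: -1/198 ≈ -0.0050505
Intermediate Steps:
H = 85 (H = -4 + 89 = 85)
o(M, n) = 113 + n
-1/o(236, H) = -1/(113 + 85) = -1/198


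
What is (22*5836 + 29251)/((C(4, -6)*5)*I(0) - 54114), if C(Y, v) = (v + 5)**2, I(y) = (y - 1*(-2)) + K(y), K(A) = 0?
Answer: -157643/54104 ≈ -2.9137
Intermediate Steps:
I(y) = 2 + y (I(y) = (y - 1*(-2)) + 0 = (y + 2) + 0 = (2 + y) + 0 = 2 + y)
C(Y, v) = (5 + v)**2
(22*5836 + 29251)/((C(4, -6)*5)*I(0) - 54114) = (22*5836 + 29251)/(((5 - 6)**2*5)*(2 + 0) - 54114) = (128392 + 29251)/(((-1)**2*5)*2 - 54114) = 157643/((1*5)*2 - 54114) = 157643/(5*2 - 54114) = 157643/(10 - 54114) = 157643/(-54104) = 157643*(-1/54104) = -157643/54104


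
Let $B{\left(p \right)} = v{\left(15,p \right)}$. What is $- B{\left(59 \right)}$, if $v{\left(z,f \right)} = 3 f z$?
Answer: $-2655$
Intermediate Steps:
$v{\left(z,f \right)} = 3 f z$
$B{\left(p \right)} = 45 p$ ($B{\left(p \right)} = 3 p 15 = 45 p$)
$- B{\left(59 \right)} = - 45 \cdot 59 = \left(-1\right) 2655 = -2655$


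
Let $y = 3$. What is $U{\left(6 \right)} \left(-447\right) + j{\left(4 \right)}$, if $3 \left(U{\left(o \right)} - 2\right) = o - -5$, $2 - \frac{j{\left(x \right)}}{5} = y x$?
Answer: $-2583$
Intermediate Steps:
$j{\left(x \right)} = 10 - 15 x$ ($j{\left(x \right)} = 10 - 5 \cdot 3 x = 10 - 15 x$)
$U{\left(o \right)} = \frac{11}{3} + \frac{o}{3}$ ($U{\left(o \right)} = 2 + \frac{o - -5}{3} = 2 + \frac{o + 5}{3} = 2 + \frac{5 + o}{3} = 2 + \left(\frac{5}{3} + \frac{o}{3}\right) = \frac{11}{3} + \frac{o}{3}$)
$U{\left(6 \right)} \left(-447\right) + j{\left(4 \right)} = \left(\frac{11}{3} + \frac{1}{3} \cdot 6\right) \left(-447\right) + \left(10 - 60\right) = \left(\frac{11}{3} + 2\right) \left(-447\right) + \left(10 - 60\right) = \frac{17}{3} \left(-447\right) - 50 = -2533 - 50 = -2583$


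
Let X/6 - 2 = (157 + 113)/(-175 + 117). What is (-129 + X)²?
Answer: 17665209/841 ≈ 21005.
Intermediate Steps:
X = -462/29 (X = 12 + 6*((157 + 113)/(-175 + 117)) = 12 + 6*(270/(-58)) = 12 + 6*(270*(-1/58)) = 12 + 6*(-135/29) = 12 - 810/29 = -462/29 ≈ -15.931)
(-129 + X)² = (-129 - 462/29)² = (-4203/29)² = 17665209/841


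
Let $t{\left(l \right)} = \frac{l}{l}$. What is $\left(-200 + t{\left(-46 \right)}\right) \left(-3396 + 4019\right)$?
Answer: $-123977$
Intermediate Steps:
$t{\left(l \right)} = 1$
$\left(-200 + t{\left(-46 \right)}\right) \left(-3396 + 4019\right) = \left(-200 + 1\right) \left(-3396 + 4019\right) = \left(-199\right) 623 = -123977$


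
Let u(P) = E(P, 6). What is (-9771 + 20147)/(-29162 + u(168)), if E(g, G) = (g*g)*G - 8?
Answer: 5188/70087 ≈ 0.074022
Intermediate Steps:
E(g, G) = -8 + G*g² (E(g, G) = g²*G - 8 = G*g² - 8 = -8 + G*g²)
u(P) = -8 + 6*P²
(-9771 + 20147)/(-29162 + u(168)) = (-9771 + 20147)/(-29162 + (-8 + 6*168²)) = 10376/(-29162 + (-8 + 6*28224)) = 10376/(-29162 + (-8 + 169344)) = 10376/(-29162 + 169336) = 10376/140174 = 10376*(1/140174) = 5188/70087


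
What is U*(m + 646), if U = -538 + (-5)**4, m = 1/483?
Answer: 9048551/161 ≈ 56202.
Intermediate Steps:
m = 1/483 ≈ 0.0020704
U = 87 (U = -538 + 625 = 87)
U*(m + 646) = 87*(1/483 + 646) = 87*(312019/483) = 9048551/161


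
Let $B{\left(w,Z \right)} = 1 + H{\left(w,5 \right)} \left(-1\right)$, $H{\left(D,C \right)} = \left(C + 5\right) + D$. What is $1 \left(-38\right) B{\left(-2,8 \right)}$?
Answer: $266$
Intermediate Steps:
$H{\left(D,C \right)} = 5 + C + D$ ($H{\left(D,C \right)} = \left(5 + C\right) + D = 5 + C + D$)
$B{\left(w,Z \right)} = -9 - w$ ($B{\left(w,Z \right)} = 1 + \left(5 + 5 + w\right) \left(-1\right) = 1 + \left(10 + w\right) \left(-1\right) = 1 - \left(10 + w\right) = -9 - w$)
$1 \left(-38\right) B{\left(-2,8 \right)} = 1 \left(-38\right) \left(-9 - -2\right) = - 38 \left(-9 + 2\right) = \left(-38\right) \left(-7\right) = 266$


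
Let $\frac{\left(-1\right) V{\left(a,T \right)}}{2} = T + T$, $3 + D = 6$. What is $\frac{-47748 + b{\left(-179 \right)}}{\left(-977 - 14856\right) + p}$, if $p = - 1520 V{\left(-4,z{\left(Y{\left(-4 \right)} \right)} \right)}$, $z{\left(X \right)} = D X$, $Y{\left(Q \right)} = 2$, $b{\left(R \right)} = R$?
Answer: $- \frac{4357}{1877} \approx -2.3213$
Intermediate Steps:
$D = 3$ ($D = -3 + 6 = 3$)
$z{\left(X \right)} = 3 X$
$V{\left(a,T \right)} = - 4 T$ ($V{\left(a,T \right)} = - 2 \left(T + T\right) = - 2 \cdot 2 T = - 4 T$)
$p = 36480$ ($p = - 1520 \left(- 4 \cdot 3 \cdot 2\right) = - 1520 \left(\left(-4\right) 6\right) = \left(-1520\right) \left(-24\right) = 36480$)
$\frac{-47748 + b{\left(-179 \right)}}{\left(-977 - 14856\right) + p} = \frac{-47748 - 179}{\left(-977 - 14856\right) + 36480} = - \frac{47927}{\left(-977 - 14856\right) + 36480} = - \frac{47927}{-15833 + 36480} = - \frac{47927}{20647} = \left(-47927\right) \frac{1}{20647} = - \frac{4357}{1877}$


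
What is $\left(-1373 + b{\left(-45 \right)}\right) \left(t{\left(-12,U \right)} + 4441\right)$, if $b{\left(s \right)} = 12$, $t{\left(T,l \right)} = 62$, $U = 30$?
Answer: $-6128583$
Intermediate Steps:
$\left(-1373 + b{\left(-45 \right)}\right) \left(t{\left(-12,U \right)} + 4441\right) = \left(-1373 + 12\right) \left(62 + 4441\right) = \left(-1361\right) 4503 = -6128583$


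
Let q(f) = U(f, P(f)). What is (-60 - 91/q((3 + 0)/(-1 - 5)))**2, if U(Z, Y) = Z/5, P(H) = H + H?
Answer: 722500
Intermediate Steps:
P(H) = 2*H
U(Z, Y) = Z/5 (U(Z, Y) = Z*(1/5) = Z/5)
q(f) = f/5
(-60 - 91/q((3 + 0)/(-1 - 5)))**2 = (-60 - 91*5*(-1 - 5)/(3 + 0))**2 = (-60 - 91/((3/(-6))/5))**2 = (-60 - 91/((3*(-1/6))/5))**2 = (-60 - 91/((1/5)*(-1/2)))**2 = (-60 - 91/(-1/10))**2 = (-60 - 91*(-10))**2 = (-60 + 910)**2 = 850**2 = 722500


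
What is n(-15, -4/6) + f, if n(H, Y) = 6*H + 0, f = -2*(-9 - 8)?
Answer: -56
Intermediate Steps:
f = 34 (f = -2*(-17) = 34)
n(H, Y) = 6*H
n(-15, -4/6) + f = 6*(-15) + 34 = -90 + 34 = -56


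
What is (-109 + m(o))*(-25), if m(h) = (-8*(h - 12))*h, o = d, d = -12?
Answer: 60325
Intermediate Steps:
o = -12
m(h) = h*(96 - 8*h) (m(h) = (-8*(-12 + h))*h = (96 - 8*h)*h = h*(96 - 8*h))
(-109 + m(o))*(-25) = (-109 + 8*(-12)*(12 - 1*(-12)))*(-25) = (-109 + 8*(-12)*(12 + 12))*(-25) = (-109 + 8*(-12)*24)*(-25) = (-109 - 2304)*(-25) = -2413*(-25) = 60325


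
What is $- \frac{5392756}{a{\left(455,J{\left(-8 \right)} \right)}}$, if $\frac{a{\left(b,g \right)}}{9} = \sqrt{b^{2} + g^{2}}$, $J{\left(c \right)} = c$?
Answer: $- \frac{5392756 \sqrt{207089}}{1863801} \approx -1316.7$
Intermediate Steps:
$a{\left(b,g \right)} = 9 \sqrt{b^{2} + g^{2}}$
$- \frac{5392756}{a{\left(455,J{\left(-8 \right)} \right)}} = - \frac{5392756}{9 \sqrt{455^{2} + \left(-8\right)^{2}}} = - \frac{5392756}{9 \sqrt{207025 + 64}} = - \frac{5392756}{9 \sqrt{207089}} = - 5392756 \frac{\sqrt{207089}}{1863801} = - \frac{5392756 \sqrt{207089}}{1863801}$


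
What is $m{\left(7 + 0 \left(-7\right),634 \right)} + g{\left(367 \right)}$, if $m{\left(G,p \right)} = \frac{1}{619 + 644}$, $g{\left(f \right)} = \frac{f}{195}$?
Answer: $\frac{51524}{27365} \approx 1.8828$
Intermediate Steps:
$g{\left(f \right)} = \frac{f}{195}$ ($g{\left(f \right)} = f \frac{1}{195} = \frac{f}{195}$)
$m{\left(G,p \right)} = \frac{1}{1263}$
$m{\left(7 + 0 \left(-7\right),634 \right)} + g{\left(367 \right)} = \frac{1}{1263} + \frac{1}{195} \cdot 367 = \frac{1}{1263} + \frac{367}{195} = \frac{51524}{27365}$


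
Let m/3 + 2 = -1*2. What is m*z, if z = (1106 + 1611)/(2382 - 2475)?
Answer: 10868/31 ≈ 350.58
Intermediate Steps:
m = -12 (m = -6 + 3*(-1*2) = -6 + 3*(-2) = -6 - 6 = -12)
z = -2717/93 (z = 2717/(-93) = 2717*(-1/93) = -2717/93 ≈ -29.215)
m*z = -12*(-2717/93) = 10868/31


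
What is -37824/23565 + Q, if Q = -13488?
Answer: -105960848/7855 ≈ -13490.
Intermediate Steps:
-37824/23565 + Q = -37824/23565 - 13488 = -37824*1/23565 - 13488 = -12608/7855 - 13488 = -105960848/7855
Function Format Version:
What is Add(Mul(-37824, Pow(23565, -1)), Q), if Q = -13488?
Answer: Rational(-105960848, 7855) ≈ -13490.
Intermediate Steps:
Add(Mul(-37824, Pow(23565, -1)), Q) = Add(Mul(-37824, Pow(23565, -1)), -13488) = Add(Mul(-37824, Rational(1, 23565)), -13488) = Add(Rational(-12608, 7855), -13488) = Rational(-105960848, 7855)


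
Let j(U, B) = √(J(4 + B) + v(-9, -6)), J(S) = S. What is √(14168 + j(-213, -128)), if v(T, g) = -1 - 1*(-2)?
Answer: √(14168 + I*√123) ≈ 119.03 + 0.0466*I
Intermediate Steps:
v(T, g) = 1 (v(T, g) = -1 + 2 = 1)
j(U, B) = √(5 + B) (j(U, B) = √((4 + B) + 1) = √(5 + B))
√(14168 + j(-213, -128)) = √(14168 + √(5 - 128)) = √(14168 + √(-123)) = √(14168 + I*√123)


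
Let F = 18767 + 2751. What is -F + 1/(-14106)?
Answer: -303532909/14106 ≈ -21518.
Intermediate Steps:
F = 21518
-F + 1/(-14106) = -1*21518 + 1/(-14106) = -21518 - 1/14106 = -303532909/14106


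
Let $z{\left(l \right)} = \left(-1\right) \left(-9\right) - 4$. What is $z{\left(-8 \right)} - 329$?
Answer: $-324$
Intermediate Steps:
$z{\left(l \right)} = 5$ ($z{\left(l \right)} = 9 - 4 = 5$)
$z{\left(-8 \right)} - 329 = 5 - 329 = -324$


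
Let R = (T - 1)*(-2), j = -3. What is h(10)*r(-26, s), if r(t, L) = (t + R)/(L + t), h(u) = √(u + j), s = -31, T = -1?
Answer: 22*√7/57 ≈ 1.0212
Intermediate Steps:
h(u) = √(-3 + u) (h(u) = √(u - 3) = √(-3 + u))
R = 4 (R = (-1 - 1)*(-2) = -2*(-2) = 4)
r(t, L) = (4 + t)/(L + t) (r(t, L) = (t + 4)/(L + t) = (4 + t)/(L + t))
h(10)*r(-26, s) = √(-3 + 10)*((4 - 26)/(-31 - 26)) = √7*(-22/(-57)) = √7*(-1/57*(-22)) = √7*(22/57) = 22*√7/57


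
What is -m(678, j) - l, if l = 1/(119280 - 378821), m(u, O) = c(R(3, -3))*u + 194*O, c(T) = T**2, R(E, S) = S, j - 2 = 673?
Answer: -35570613131/259541 ≈ -1.3705e+5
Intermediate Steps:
j = 675 (j = 2 + 673 = 675)
m(u, O) = 9*u + 194*O (m(u, O) = (-3)**2*u + 194*O = 9*u + 194*O)
l = -1/259541 (l = 1/(-259541) = -1/259541 ≈ -3.8530e-6)
-m(678, j) - l = -(9*678 + 194*675) - 1*(-1/259541) = -(6102 + 130950) + 1/259541 = -1*137052 + 1/259541 = -137052 + 1/259541 = -35570613131/259541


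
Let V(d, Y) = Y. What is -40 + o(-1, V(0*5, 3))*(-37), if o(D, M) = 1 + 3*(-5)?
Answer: 478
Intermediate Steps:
o(D, M) = -14 (o(D, M) = 1 - 15 = -14)
-40 + o(-1, V(0*5, 3))*(-37) = -40 - 14*(-37) = -40 + 518 = 478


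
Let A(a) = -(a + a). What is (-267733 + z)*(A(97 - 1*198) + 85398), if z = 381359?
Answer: 9726385600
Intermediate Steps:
A(a) = -2*a
(-267733 + z)*(A(97 - 1*198) + 85398) = (-267733 + 381359)*(-2*(97 - 1*198) + 85398) = 113626*(-2*(97 - 198) + 85398) = 113626*(-2*(-101) + 85398) = 113626*(202 + 85398) = 113626*85600 = 9726385600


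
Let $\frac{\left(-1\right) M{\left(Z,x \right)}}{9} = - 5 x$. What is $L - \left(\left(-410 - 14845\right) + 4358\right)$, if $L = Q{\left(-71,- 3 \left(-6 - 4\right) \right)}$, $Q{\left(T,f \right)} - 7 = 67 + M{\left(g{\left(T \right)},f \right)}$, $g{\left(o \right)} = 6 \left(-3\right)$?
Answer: $12321$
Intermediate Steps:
$g{\left(o \right)} = -18$
$M{\left(Z,x \right)} = 45 x$ ($M{\left(Z,x \right)} = - 9 \left(- 5 x\right) = 45 x$)
$Q{\left(T,f \right)} = 74 + 45 f$ ($Q{\left(T,f \right)} = 7 + \left(67 + 45 f\right) = 74 + 45 f$)
$L = 1424$ ($L = 74 + 45 \left(- 3 \left(-6 - 4\right)\right) = 74 + 45 \left(\left(-3\right) \left(-10\right)\right) = 74 + 45 \cdot 30 = 74 + 1350 = 1424$)
$L - \left(\left(-410 - 14845\right) + 4358\right) = 1424 - \left(\left(-410 - 14845\right) + 4358\right) = 1424 - \left(-15255 + 4358\right) = 1424 - -10897 = 1424 + 10897 = 12321$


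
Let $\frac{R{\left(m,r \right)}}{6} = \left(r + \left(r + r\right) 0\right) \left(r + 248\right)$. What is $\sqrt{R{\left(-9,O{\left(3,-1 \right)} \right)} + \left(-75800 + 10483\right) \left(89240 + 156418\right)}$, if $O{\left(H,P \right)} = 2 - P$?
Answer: $2 i \sqrt{4011409767} \approx 1.2667 \cdot 10^{5} i$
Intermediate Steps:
$R{\left(m,r \right)} = 6 r \left(248 + r\right)$ ($R{\left(m,r \right)} = 6 \left(r + \left(r + r\right) 0\right) \left(r + 248\right) = 6 \left(r + 2 r 0\right) \left(248 + r\right) = 6 \left(r + 0\right) \left(248 + r\right) = 6 r \left(248 + r\right)$)
$\sqrt{R{\left(-9,O{\left(3,-1 \right)} \right)} + \left(-75800 + 10483\right) \left(89240 + 156418\right)} = \sqrt{6 \left(2 - -1\right) \left(248 + \left(2 - -1\right)\right) + \left(-75800 + 10483\right) \left(89240 + 156418\right)} = \sqrt{6 \left(2 + 1\right) \left(248 + \left(2 + 1\right)\right) - 16045643586} = \sqrt{6 \cdot 3 \left(248 + 3\right) - 16045643586} = \sqrt{6 \cdot 3 \cdot 251 - 16045643586} = \sqrt{4518 - 16045643586} = \sqrt{-16045639068} = 2 i \sqrt{4011409767}$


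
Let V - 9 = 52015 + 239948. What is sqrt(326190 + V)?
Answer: sqrt(618162) ≈ 786.23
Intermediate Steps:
V = 291972 (V = 9 + (52015 + 239948) = 9 + 291963 = 291972)
sqrt(326190 + V) = sqrt(326190 + 291972) = sqrt(618162)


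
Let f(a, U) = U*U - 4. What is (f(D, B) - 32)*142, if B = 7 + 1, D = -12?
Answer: 3976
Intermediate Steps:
B = 8
f(a, U) = -4 + U² (f(a, U) = U² - 4 = -4 + U²)
(f(D, B) - 32)*142 = ((-4 + 8²) - 32)*142 = ((-4 + 64) - 32)*142 = (60 - 32)*142 = 28*142 = 3976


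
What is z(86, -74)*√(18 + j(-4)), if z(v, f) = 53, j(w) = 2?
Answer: 106*√5 ≈ 237.02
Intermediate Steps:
z(86, -74)*√(18 + j(-4)) = 53*√(18 + 2) = 53*√20 = 53*(2*√5) = 106*√5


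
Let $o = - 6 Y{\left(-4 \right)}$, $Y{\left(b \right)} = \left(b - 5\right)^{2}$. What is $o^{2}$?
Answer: $236196$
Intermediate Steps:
$Y{\left(b \right)} = \left(-5 + b\right)^{2}$ ($Y{\left(b \right)} = \left(b - 5\right)^{2} = \left(-5 + b\right)^{2}$)
$o = -486$ ($o = - 6 \left(-5 - 4\right)^{2} = - 6 \left(-9\right)^{2} = \left(-6\right) 81 = -486$)
$o^{2} = \left(-486\right)^{2} = 236196$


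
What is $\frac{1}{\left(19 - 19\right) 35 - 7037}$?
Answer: $- \frac{1}{7037} \approx -0.00014211$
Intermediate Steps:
$\frac{1}{\left(19 - 19\right) 35 - 7037} = \frac{1}{0 \cdot 35 - 7037} = \frac{1}{0 - 7037} = \frac{1}{-7037} = - \frac{1}{7037}$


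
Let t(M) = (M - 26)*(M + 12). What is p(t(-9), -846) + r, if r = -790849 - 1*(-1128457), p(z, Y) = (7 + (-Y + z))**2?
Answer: 897112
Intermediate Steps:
t(M) = (-26 + M)*(12 + M)
p(z, Y) = (7 + z - Y)**2 (p(z, Y) = (7 + (z - Y))**2 = (7 + z - Y)**2)
r = 337608 (r = -790849 + 1128457 = 337608)
p(t(-9), -846) + r = (7 + (-312 + (-9)**2 - 14*(-9)) - 1*(-846))**2 + 337608 = (7 + (-312 + 81 + 126) + 846)**2 + 337608 = (7 - 105 + 846)**2 + 337608 = 748**2 + 337608 = 559504 + 337608 = 897112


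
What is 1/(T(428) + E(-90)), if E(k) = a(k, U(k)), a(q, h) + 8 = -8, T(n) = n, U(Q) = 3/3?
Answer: 1/412 ≈ 0.0024272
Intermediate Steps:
U(Q) = 1 (U(Q) = 3*(1/3) = 1)
a(q, h) = -16 (a(q, h) = -8 - 8 = -16)
E(k) = -16
1/(T(428) + E(-90)) = 1/(428 - 16) = 1/412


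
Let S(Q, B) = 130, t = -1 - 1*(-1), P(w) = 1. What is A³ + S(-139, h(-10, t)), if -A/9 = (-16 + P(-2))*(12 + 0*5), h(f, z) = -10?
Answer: 4251528130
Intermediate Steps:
t = 0 (t = -1 + 1 = 0)
A = 1620 (A = -9*(-16 + 1)*(12 + 0*5) = -(-135)*(12 + 0) = -(-135)*12 = -9*(-180) = 1620)
A³ + S(-139, h(-10, t)) = 1620³ + 130 = 4251528000 + 130 = 4251528130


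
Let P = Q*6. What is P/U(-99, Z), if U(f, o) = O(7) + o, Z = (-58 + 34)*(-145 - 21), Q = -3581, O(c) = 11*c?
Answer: -21486/4061 ≈ -5.2908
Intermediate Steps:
Z = 3984 (Z = -24*(-166) = 3984)
U(f, o) = 77 + o (U(f, o) = 11*7 + o = 77 + o)
P = -21486 (P = -3581*6 = -21486)
P/U(-99, Z) = -21486/(77 + 3984) = -21486/4061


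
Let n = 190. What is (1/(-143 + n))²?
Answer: 1/2209 ≈ 0.00045269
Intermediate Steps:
(1/(-143 + n))² = (1/(-143 + 190))² = (1/47)² = 1/2209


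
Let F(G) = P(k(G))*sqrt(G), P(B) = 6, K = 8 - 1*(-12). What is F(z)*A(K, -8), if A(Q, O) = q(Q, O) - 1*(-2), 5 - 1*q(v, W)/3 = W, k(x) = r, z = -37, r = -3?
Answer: 246*I*sqrt(37) ≈ 1496.4*I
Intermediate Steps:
k(x) = -3
K = 20 (K = 8 + 12 = 20)
q(v, W) = 15 - 3*W
A(Q, O) = 17 - 3*O (A(Q, O) = (15 - 3*O) - 1*(-2) = (15 - 3*O) + 2 = 17 - 3*O)
F(G) = 6*sqrt(G)
F(z)*A(K, -8) = (6*sqrt(-37))*(17 - 3*(-8)) = (6*(I*sqrt(37)))*(17 + 24) = (6*I*sqrt(37))*41 = 246*I*sqrt(37)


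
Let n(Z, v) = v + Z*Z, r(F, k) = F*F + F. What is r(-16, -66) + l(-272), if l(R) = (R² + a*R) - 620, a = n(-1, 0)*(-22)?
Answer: 79588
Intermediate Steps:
r(F, k) = F + F² (r(F, k) = F² + F = F + F²)
n(Z, v) = v + Z²
a = -22 (a = (0 + (-1)²)*(-22) = (0 + 1)*(-22) = 1*(-22) = -22)
l(R) = -620 + R² - 22*R (l(R) = (R² - 22*R) - 620 = -620 + R² - 22*R)
r(-16, -66) + l(-272) = -16*(1 - 16) + (-620 + (-272)² - 22*(-272)) = -16*(-15) + (-620 + 73984 + 5984) = 240 + 79348 = 79588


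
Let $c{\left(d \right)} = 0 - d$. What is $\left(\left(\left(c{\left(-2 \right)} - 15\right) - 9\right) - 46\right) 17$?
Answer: $-1156$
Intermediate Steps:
$c{\left(d \right)} = - d$
$\left(\left(\left(c{\left(-2 \right)} - 15\right) - 9\right) - 46\right) 17 = \left(\left(\left(\left(-1\right) \left(-2\right) - 15\right) - 9\right) - 46\right) 17 = \left(\left(\left(2 - 15\right) - 9\right) - 46\right) 17 = \left(\left(-13 - 9\right) - 46\right) 17 = \left(-22 - 46\right) 17 = \left(-68\right) 17 = -1156$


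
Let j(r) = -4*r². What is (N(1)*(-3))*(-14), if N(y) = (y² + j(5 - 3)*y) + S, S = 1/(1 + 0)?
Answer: -588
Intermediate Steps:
S = 1 (S = 1/1 = 1)
N(y) = 1 + y² - 16*y (N(y) = (y² + (-4*(5 - 3)²)*y) + 1 = (y² + (-4*2²)*y) + 1 = (y² + (-4*4)*y) + 1 = (y² - 16*y) + 1 = 1 + y² - 16*y)
(N(1)*(-3))*(-14) = ((1 + 1² - 16*1)*(-3))*(-14) = ((1 + 1 - 16)*(-3))*(-14) = -14*(-3)*(-14) = 42*(-14) = -588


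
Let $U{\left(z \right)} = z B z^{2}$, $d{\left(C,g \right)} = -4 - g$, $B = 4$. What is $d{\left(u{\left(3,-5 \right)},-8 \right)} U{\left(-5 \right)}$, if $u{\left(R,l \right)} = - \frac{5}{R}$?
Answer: $-2000$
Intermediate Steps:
$U{\left(z \right)} = 4 z^{3}$ ($U{\left(z \right)} = z 4 z^{2} = 4 z z^{2} = 4 z^{3}$)
$d{\left(u{\left(3,-5 \right)},-8 \right)} U{\left(-5 \right)} = \left(-4 - -8\right) 4 \left(-5\right)^{3} = \left(-4 + 8\right) 4 \left(-125\right) = 4 \left(-500\right) = -2000$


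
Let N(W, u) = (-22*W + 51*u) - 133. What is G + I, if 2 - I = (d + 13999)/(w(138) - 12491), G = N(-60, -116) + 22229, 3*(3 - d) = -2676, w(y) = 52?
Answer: 217722272/12439 ≈ 17503.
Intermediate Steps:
N(W, u) = -133 - 22*W + 51*u
d = 895 (d = 3 - ⅓*(-2676) = 3 + 892 = 895)
G = 17500 (G = (-133 - 22*(-60) + 51*(-116)) + 22229 = (-133 + 1320 - 5916) + 22229 = -4729 + 22229 = 17500)
I = 39772/12439 (I = 2 - (895 + 13999)/(52 - 12491) = 2 - 14894/(-12439) = 2 - 14894*(-1)/12439 = 2 - 1*(-14894/12439) = 2 + 14894/12439 = 39772/12439 ≈ 3.1974)
G + I = 17500 + 39772/12439 = 217722272/12439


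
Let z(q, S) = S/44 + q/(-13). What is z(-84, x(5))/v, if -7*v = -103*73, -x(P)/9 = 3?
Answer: 23415/4300868 ≈ 0.0054443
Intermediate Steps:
x(P) = -27 (x(P) = -9*3 = -27)
z(q, S) = -q/13 + S/44 (z(q, S) = S*(1/44) + q*(-1/13) = S/44 - q/13 = -q/13 + S/44)
v = 7519/7 (v = -(-103)*73/7 = -1/7*(-7519) = 7519/7 ≈ 1074.1)
z(-84, x(5))/v = (-1/13*(-84) + (1/44)*(-27))/(7519/7) = (84/13 - 27/44)*(7/7519) = (3345/572)*(7/7519) = 23415/4300868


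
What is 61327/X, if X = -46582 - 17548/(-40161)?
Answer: -2462953647/1870762154 ≈ -1.3166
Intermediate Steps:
X = -1870762154/40161 (X = -46582 - 17548*(-1/40161) = -46582 + 17548/40161 = -1870762154/40161 ≈ -46582.)
61327/X = 61327/(-1870762154/40161) = 61327*(-40161/1870762154) = -2462953647/1870762154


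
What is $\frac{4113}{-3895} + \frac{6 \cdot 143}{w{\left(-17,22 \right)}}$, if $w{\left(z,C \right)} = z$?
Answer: $- \frac{3411831}{66215} \approx -51.527$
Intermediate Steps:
$\frac{4113}{-3895} + \frac{6 \cdot 143}{w{\left(-17,22 \right)}} = \frac{4113}{-3895} + \frac{6 \cdot 143}{-17} = 4113 \left(- \frac{1}{3895}\right) + 858 \left(- \frac{1}{17}\right) = - \frac{4113}{3895} - \frac{858}{17} = - \frac{3411831}{66215}$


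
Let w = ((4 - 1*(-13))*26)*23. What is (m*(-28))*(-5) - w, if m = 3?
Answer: -9746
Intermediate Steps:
w = 10166 (w = ((4 + 13)*26)*23 = (17*26)*23 = 442*23 = 10166)
(m*(-28))*(-5) - w = (3*(-28))*(-5) - 1*10166 = -84*(-5) - 10166 = 420 - 10166 = -9746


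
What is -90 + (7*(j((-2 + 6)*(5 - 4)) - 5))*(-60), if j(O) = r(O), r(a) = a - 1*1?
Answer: 750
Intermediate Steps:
r(a) = -1 + a (r(a) = a - 1 = -1 + a)
j(O) = -1 + O
-90 + (7*(j((-2 + 6)*(5 - 4)) - 5))*(-60) = -90 + (7*((-1 + (-2 + 6)*(5 - 4)) - 5))*(-60) = -90 + (7*((-1 + 4*1) - 5))*(-60) = -90 + (7*((-1 + 4) - 5))*(-60) = -90 + (7*(3 - 5))*(-60) = -90 + (7*(-2))*(-60) = -90 - 14*(-60) = -90 + 840 = 750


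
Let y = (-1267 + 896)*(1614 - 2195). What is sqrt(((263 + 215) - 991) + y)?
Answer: sqrt(215038) ≈ 463.72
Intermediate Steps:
y = 215551 (y = -371*(-581) = 215551)
sqrt(((263 + 215) - 991) + y) = sqrt(((263 + 215) - 991) + 215551) = sqrt((478 - 991) + 215551) = sqrt(-513 + 215551) = sqrt(215038)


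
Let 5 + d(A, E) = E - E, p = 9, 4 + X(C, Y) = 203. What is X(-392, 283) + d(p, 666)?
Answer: 194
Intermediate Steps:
X(C, Y) = 199 (X(C, Y) = -4 + 203 = 199)
d(A, E) = -5 (d(A, E) = -5 + (E - E) = -5 + 0 = -5)
X(-392, 283) + d(p, 666) = 199 - 5 = 194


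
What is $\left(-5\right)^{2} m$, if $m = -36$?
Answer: $-900$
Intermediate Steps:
$\left(-5\right)^{2} m = \left(-5\right)^{2} \left(-36\right) = 25 \left(-36\right) = -900$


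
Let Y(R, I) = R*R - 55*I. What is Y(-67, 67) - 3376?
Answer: -2572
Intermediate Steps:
Y(R, I) = R**2 - 55*I
Y(-67, 67) - 3376 = ((-67)**2 - 55*67) - 3376 = (4489 - 3685) - 3376 = 804 - 3376 = -2572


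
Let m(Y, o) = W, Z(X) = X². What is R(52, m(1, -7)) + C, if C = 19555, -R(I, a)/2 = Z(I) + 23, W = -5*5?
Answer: 14101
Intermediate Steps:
W = -25
m(Y, o) = -25
R(I, a) = -46 - 2*I² (R(I, a) = -2*(I² + 23) = -2*(23 + I²) = -46 - 2*I²)
R(52, m(1, -7)) + C = (-46 - 2*52²) + 19555 = (-46 - 2*2704) + 19555 = (-46 - 5408) + 19555 = -5454 + 19555 = 14101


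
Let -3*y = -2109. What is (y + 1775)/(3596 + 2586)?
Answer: 1239/3091 ≈ 0.40084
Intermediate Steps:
y = 703 (y = -1/3*(-2109) = 703)
(y + 1775)/(3596 + 2586) = (703 + 1775)/(3596 + 2586) = 2478/6182 = 2478*(1/6182) = 1239/3091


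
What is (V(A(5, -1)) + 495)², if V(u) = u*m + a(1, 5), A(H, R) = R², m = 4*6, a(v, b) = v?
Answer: 270400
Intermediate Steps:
m = 24
V(u) = 1 + 24*u (V(u) = u*24 + 1 = 24*u + 1 = 1 + 24*u)
(V(A(5, -1)) + 495)² = ((1 + 24*(-1)²) + 495)² = ((1 + 24*1) + 495)² = ((1 + 24) + 495)² = (25 + 495)² = 520² = 270400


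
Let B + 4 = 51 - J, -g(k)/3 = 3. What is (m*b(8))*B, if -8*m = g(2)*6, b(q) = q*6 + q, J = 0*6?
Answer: 17766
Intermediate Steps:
J = 0
g(k) = -9 (g(k) = -3*3 = -9)
b(q) = 7*q (b(q) = 6*q + q = 7*q)
m = 27/4 (m = -(-9)*6/8 = -1/8*(-54) = 27/4 ≈ 6.7500)
B = 47 (B = -4 + (51 - 1*0) = -4 + (51 + 0) = -4 + 51 = 47)
(m*b(8))*B = (27*(7*8)/4)*47 = ((27/4)*56)*47 = 378*47 = 17766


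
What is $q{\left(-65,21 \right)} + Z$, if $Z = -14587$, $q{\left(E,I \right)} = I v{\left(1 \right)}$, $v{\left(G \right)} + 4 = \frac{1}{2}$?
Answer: $- \frac{29321}{2} \approx -14661.0$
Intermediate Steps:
$v{\left(G \right)} = - \frac{7}{2}$ ($v{\left(G \right)} = -4 + \frac{1}{2} = - \frac{7}{2}$)
$q{\left(E,I \right)} = - \frac{7 I}{2}$ ($q{\left(E,I \right)} = I \left(- \frac{7}{2}\right) = - \frac{7 I}{2}$)
$q{\left(-65,21 \right)} + Z = \left(- \frac{7}{2}\right) 21 - 14587 = - \frac{147}{2} - 14587 = - \frac{29321}{2}$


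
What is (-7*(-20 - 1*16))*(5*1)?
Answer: 1260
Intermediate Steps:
(-7*(-20 - 1*16))*(5*1) = -7*(-20 - 16)*5 = -7*(-36)*5 = 252*5 = 1260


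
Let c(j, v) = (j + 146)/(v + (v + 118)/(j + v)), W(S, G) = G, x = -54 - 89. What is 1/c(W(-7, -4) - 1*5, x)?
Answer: -21711/20824 ≈ -1.0426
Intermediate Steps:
x = -143
c(j, v) = (146 + j)/(v + (118 + v)/(j + v))
1/c(W(-7, -4) - 1*5, x) = 1/(((-4 - 1*5)² + 146*(-4 - 1*5) + 146*(-143) + (-4 - 1*5)*(-143))/(118 - 143 + (-143)² + (-4 - 1*5)*(-143))) = 1/(((-4 - 5)² + 146*(-4 - 5) - 20878 + (-4 - 5)*(-143))/(118 - 143 + 20449 + (-4 - 5)*(-143))) = 1/(((-9)² + 146*(-9) - 20878 - 9*(-143))/(118 - 143 + 20449 - 9*(-143))) = 1/((81 - 1314 - 20878 + 1287)/(118 - 143 + 20449 + 1287)) = 1/(-20824/21711) = -21711/20824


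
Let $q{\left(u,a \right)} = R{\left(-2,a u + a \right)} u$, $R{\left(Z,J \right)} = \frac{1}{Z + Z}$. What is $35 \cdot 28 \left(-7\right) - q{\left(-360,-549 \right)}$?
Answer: $-6950$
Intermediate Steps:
$R{\left(Z,J \right)} = \frac{1}{2 Z}$
$q{\left(u,a \right)} = - \frac{u}{4}$ ($q{\left(u,a \right)} = \frac{1}{2 \left(-2\right)} u = \frac{1}{2} \left(- \frac{1}{2}\right) u = - \frac{u}{4}$)
$35 \cdot 28 \left(-7\right) - q{\left(-360,-549 \right)} = 35 \cdot 28 \left(-7\right) - \left(- \frac{1}{4}\right) \left(-360\right) = 980 \left(-7\right) - 90 = -6860 - 90 = -6950$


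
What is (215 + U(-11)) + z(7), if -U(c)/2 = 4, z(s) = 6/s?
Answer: 1455/7 ≈ 207.86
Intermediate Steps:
U(c) = -8 (U(c) = -2*4 = -8)
(215 + U(-11)) + z(7) = (215 - 8) + 6/7 = 207 + 6*(⅐) = 207 + 6/7 = 1455/7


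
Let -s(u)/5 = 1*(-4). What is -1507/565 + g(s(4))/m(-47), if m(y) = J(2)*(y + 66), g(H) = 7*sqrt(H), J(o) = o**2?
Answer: -1507/565 + 7*sqrt(5)/38 ≈ -2.2553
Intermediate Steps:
s(u) = 20 (s(u) = -5*(-4) = 20)
m(y) = 264 + 4*y (m(y) = 2**2*(y + 66) = 4*(66 + y) = 264 + 4*y)
-1507/565 + g(s(4))/m(-47) = -1507/565 + (7*sqrt(20))/(264 + 4*(-47)) = -1507*1/565 + (7*(2*sqrt(5)))/(264 - 188) = -1507/565 + (14*sqrt(5))/76 = -1507/565 + (14*sqrt(5))*(1/76) = -1507/565 + 7*sqrt(5)/38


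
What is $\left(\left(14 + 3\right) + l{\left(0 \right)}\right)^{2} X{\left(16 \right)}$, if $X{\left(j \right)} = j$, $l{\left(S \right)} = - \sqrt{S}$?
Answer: $4624$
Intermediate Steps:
$\left(\left(14 + 3\right) + l{\left(0 \right)}\right)^{2} X{\left(16 \right)} = \left(\left(14 + 3\right) - \sqrt{0}\right)^{2} \cdot 16 = \left(17 - 0\right)^{2} \cdot 16 = \left(17 + 0\right)^{2} \cdot 16 = 17^{2} \cdot 16 = 289 \cdot 16 = 4624$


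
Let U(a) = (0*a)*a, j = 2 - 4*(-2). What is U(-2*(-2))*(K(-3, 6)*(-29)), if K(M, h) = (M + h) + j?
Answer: 0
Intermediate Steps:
j = 10 (j = 2 + 8 = 10)
K(M, h) = 10 + M + h (K(M, h) = (M + h) + 10 = 10 + M + h)
U(a) = 0 (U(a) = 0*a = 0)
U(-2*(-2))*(K(-3, 6)*(-29)) = 0*((10 - 3 + 6)*(-29)) = 0*(13*(-29)) = 0*(-377) = 0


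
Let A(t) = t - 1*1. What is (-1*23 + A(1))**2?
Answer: 529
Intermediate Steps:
A(t) = -1 + t (A(t) = t - 1 = -1 + t)
(-1*23 + A(1))**2 = (-1*23 + (-1 + 1))**2 = (-23 + 0)**2 = (-23)**2 = 529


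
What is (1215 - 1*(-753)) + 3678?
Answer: 5646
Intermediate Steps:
(1215 - 1*(-753)) + 3678 = (1215 + 753) + 3678 = 1968 + 3678 = 5646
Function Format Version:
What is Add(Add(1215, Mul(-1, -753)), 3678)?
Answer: 5646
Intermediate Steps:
Add(Add(1215, Mul(-1, -753)), 3678) = Add(Add(1215, 753), 3678) = Add(1968, 3678) = 5646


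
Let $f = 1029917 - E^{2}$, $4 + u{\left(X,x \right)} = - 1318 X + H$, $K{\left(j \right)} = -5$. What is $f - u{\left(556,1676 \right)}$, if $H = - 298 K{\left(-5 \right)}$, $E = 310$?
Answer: $1665139$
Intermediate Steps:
$H = 1490$ ($H = \left(-298\right) \left(-5\right) = 1490$)
$u{\left(X,x \right)} = 1486 - 1318 X$ ($u{\left(X,x \right)} = -4 - \left(-1490 + 1318 X\right) = 1486 - 1318 X$)
$f = 933817$ ($f = 1029917 - 310^{2} = 1029917 - 96100 = 933817$)
$f - u{\left(556,1676 \right)} = 933817 - \left(1486 - 732808\right) = 933817 - -731322 = 933817 + 731322 = 1665139$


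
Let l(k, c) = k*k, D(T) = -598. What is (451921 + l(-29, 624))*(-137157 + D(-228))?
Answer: -62370229310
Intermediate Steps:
l(k, c) = k²
(451921 + l(-29, 624))*(-137157 + D(-228)) = (451921 + (-29)²)*(-137157 - 598) = (451921 + 841)*(-137755) = 452762*(-137755) = -62370229310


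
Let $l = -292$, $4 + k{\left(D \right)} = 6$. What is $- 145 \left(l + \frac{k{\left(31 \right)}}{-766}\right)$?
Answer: $\frac{16216365}{383} \approx 42340.0$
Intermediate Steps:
$k{\left(D \right)} = 2$ ($k{\left(D \right)} = -4 + 6 = 2$)
$- 145 \left(l + \frac{k{\left(31 \right)}}{-766}\right) = - 145 \left(-292 + \frac{2}{-766}\right) = - 145 \left(-292 + 2 \left(- \frac{1}{766}\right)\right) = - 145 \left(-292 - \frac{1}{383}\right) = \left(-145\right) \left(- \frac{111837}{383}\right) = \frac{16216365}{383}$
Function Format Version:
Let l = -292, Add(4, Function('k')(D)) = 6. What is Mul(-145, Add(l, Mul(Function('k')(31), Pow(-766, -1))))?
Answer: Rational(16216365, 383) ≈ 42340.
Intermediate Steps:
Function('k')(D) = 2 (Function('k')(D) = Add(-4, 6) = 2)
Mul(-145, Add(l, Mul(Function('k')(31), Pow(-766, -1)))) = Mul(-145, Add(-292, Mul(2, Pow(-766, -1)))) = Mul(-145, Add(-292, Mul(2, Rational(-1, 766)))) = Mul(-145, Add(-292, Rational(-1, 383))) = Mul(-145, Rational(-111837, 383)) = Rational(16216365, 383)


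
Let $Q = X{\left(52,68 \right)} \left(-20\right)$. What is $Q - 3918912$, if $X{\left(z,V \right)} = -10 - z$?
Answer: $-3917672$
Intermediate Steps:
$Q = 1240$ ($Q = \left(-10 - 52\right) \left(-20\right) = \left(-62\right) \left(-20\right) = 1240$)
$Q - 3918912 = 1240 - 3918912 = -3917672$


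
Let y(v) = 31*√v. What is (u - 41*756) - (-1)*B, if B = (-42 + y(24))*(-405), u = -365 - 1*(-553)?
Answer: -13798 - 25110*√6 ≈ -75305.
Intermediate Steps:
u = 188 (u = -365 + 553 = 188)
B = 17010 - 25110*√6 (B = (-42 + 31*√24)*(-405) = (-42 + 31*(2*√6))*(-405) = (-42 + 62*√6)*(-405) = 17010 - 25110*√6 ≈ -44497.)
(u - 41*756) - (-1)*B = (188 - 41*756) - (-1)*(17010 - 25110*√6) = (188 - 30996) - (-17010 + 25110*√6) = -30808 + (17010 - 25110*√6) = -13798 - 25110*√6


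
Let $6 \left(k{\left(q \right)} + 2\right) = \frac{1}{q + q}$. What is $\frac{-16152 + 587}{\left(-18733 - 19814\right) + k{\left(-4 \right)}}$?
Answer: $\frac{747120}{1850353} \approx 0.40377$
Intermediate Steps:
$k{\left(q \right)} = -2 + \frac{1}{12 q}$ ($k{\left(q \right)} = -2 + \frac{1}{6 \left(q + q\right)} = -2 + \frac{1}{6 \cdot 2 q} = -2 + \frac{\frac{1}{2} \frac{1}{q}}{6} = -2 + \frac{1}{12 q}$)
$\frac{-16152 + 587}{\left(-18733 - 19814\right) + k{\left(-4 \right)}} = \frac{-16152 + 587}{\left(-18733 - 19814\right) - \left(2 - \frac{1}{12 \left(-4\right)}\right)} = - \frac{15565}{\left(-18733 - 19814\right) + \left(-2 + \frac{1}{12} \left(- \frac{1}{4}\right)\right)} = - \frac{15565}{-38547 - \frac{97}{48}} = - \frac{15565}{- \frac{1850353}{48}} = \left(-15565\right) \left(- \frac{48}{1850353}\right) = \frac{747120}{1850353}$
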